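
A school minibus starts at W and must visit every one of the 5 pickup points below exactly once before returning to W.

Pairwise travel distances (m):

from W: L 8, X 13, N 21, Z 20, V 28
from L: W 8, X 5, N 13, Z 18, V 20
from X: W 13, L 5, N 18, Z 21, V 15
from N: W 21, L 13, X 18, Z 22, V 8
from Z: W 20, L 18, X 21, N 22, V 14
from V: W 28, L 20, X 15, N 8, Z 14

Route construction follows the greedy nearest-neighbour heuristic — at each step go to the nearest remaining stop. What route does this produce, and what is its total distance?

Total distance 78 m via the nearest-neighbour route W → L → X → V → N → Z → W.

W → [L:8 / X:13 / Z:20 / N:21 / V:28] → L (8)
L → [X:5 / N:13 / Z:18 / V:20] → X (5)
X → [V:15 / N:18 / Z:21] → V (15)
V → [N:8 / Z:14] → N (8)
N → [Z:22] → Z (22)
Return Z→W: 20.
Total = 8 + 5 + 15 + 8 + 22 + 20 = 78.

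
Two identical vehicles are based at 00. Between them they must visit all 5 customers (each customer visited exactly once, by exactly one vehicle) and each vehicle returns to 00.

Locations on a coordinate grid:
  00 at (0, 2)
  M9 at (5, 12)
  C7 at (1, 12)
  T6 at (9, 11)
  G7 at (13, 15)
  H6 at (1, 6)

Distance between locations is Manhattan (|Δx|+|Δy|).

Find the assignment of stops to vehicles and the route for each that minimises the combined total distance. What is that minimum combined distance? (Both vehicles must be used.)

Check every non-empty split of the stops between the two vehicles; for each half take its own optimal tour:
  {M9} + {C7, T6, G7, H6}: 30 + 52 = 82
  {C7} + {M9, T6, G7, H6}: 22 + 52 = 74
  {M9, C7} + {T6, G7, H6}: 30 + 52 = 82
  {T6} + {M9, C7, G7, H6}: 36 + 52 = 88
  {M9, T6} + {C7, G7, H6}: 38 + 52 = 90
  {C7, T6} + {M9, G7, H6}: 38 + 52 = 90
  … (15 splits in total)
  {M9, C7, T6, G7} + {H6}: 52 + 10 = 62  ← best
Best: vehicle 1 00 → C7 → M9 → G7 → T6 → 00 = 52; vehicle 2 00 → H6 → 00 = 10; combined 62.

62 — the smallest possible combined total.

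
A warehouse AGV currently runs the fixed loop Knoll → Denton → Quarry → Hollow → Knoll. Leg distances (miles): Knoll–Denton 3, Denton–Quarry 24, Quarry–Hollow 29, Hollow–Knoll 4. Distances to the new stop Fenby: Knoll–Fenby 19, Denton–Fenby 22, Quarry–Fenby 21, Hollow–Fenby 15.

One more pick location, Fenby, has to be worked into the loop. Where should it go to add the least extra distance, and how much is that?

Adding 7 miles by placing Fenby on the Quarry–Hollow leg.

Insertion cost between consecutive stops i–j is d(i,Fenby) + d(Fenby,j) − d(i,j):
  between Knoll and Denton: 19 + 22 − 3 = 38
  between Denton and Quarry: 22 + 21 − 24 = 19
  between Quarry and Hollow: 21 + 15 − 29 = 7
  between Hollow and Knoll: 15 + 19 − 4 = 30
Cheapest insertion is between Quarry and Hollow, adding 7.
New total = 60 + 7 = 67.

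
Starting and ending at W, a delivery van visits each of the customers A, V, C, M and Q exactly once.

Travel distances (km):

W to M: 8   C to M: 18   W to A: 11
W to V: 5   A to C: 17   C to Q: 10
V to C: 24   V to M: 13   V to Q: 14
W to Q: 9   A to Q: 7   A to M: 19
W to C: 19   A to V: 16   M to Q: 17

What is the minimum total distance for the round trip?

Minimum total distance: 64 km.

With 5 stops there are 5!/2 = 60 distinct round trips (a route and its reverse cost the same).
W→A→V→C→M→Q→W: 11+16+24+18+17+9 = 95
W→A→V→C→Q→M→W: 11+16+24+10+17+8 = 86
W→A→V→M→C→Q→W: 11+16+13+18+10+9 = 77
W→A→V→M→Q→C→W: 11+16+13+17+10+19 = 86
W→A→V→Q→C→M→W: 11+16+14+10+18+8 = 77
W→A→V→Q→M→C→W: 11+16+14+17+18+19 = 95
W→A→C→V→M→Q→W: 11+17+24+13+17+9 = 91
W→A→C→V→Q→M→W: 11+17+24+14+17+8 = 91
W→A→C→M→V→Q→W: 11+17+18+13+14+9 = 82
W→A→C→M→Q→V→W: 11+17+18+17+14+5 = 82
W→A→C→Q→V→M→W: 11+17+10+14+13+8 = 73
W→A→C→Q→M→V→W: 11+17+10+17+13+5 = 73
W→A→M→V→C→Q→W: 11+19+13+24+10+9 = 86
W→A→M→V→Q→C→W: 11+19+13+14+10+19 = 86
… (46 more)
W→A→Q→C→M→V→W: 11+7+10+18+13+5 = 64  ← best
The minimum is 64.
One optimal route: W → A → Q → C → M → V → W (or its reverse).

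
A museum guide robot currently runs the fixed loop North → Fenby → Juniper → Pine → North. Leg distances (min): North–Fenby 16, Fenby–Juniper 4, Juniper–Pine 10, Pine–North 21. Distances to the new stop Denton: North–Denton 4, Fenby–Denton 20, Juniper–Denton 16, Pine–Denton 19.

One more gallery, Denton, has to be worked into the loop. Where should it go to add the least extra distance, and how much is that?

+2 min — insert Denton between Pine and North.

Insertion cost between consecutive stops i–j is d(i,Denton) + d(Denton,j) − d(i,j):
  between North and Fenby: 4 + 20 − 16 = 8
  between Fenby and Juniper: 20 + 16 − 4 = 32
  between Juniper and Pine: 16 + 19 − 10 = 25
  between Pine and North: 19 + 4 − 21 = 2
Cheapest insertion is between Pine and North, adding 2.
New total = 51 + 2 = 53.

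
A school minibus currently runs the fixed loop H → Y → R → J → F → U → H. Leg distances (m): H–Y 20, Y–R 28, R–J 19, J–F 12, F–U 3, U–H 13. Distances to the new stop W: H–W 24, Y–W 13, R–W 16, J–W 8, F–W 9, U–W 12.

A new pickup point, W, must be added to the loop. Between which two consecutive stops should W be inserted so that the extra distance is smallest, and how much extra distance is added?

Insertion cost between consecutive stops i–j is d(i,W) + d(W,j) − d(i,j):
  between H and Y: 24 + 13 − 20 = 17
  between Y and R: 13 + 16 − 28 = 1
  between R and J: 16 + 8 − 19 = 5
  between J and F: 8 + 9 − 12 = 5
  between F and U: 9 + 12 − 3 = 18
  between U and H: 12 + 24 − 13 = 23
Cheapest insertion is between Y and R, adding 1.
New total = 95 + 1 = 96.

Minimum extra distance: 1 m, inserting W between Y and R.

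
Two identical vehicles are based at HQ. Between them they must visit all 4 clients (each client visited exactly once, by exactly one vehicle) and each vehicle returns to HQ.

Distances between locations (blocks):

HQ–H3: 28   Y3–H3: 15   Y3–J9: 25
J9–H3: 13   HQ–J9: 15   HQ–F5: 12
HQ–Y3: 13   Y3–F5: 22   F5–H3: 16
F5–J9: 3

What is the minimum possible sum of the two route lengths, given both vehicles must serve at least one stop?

There are 2^3 − 1 = 7 ways to divide the 4 stops into two non-empty groups. For each, the best each vehicle can do is its own shortest tour through its group:
  {Y3} + {F5, J9, H3}: 26 + 56 = 82
  {F5} + {Y3, J9, H3}: 24 + 56 = 80
  {Y3, F5} + {J9, H3}: 47 + 56 = 103
  {J9} + {Y3, F5, H3}: 30 + 56 = 86
  {Y3, J9} + {F5, H3}: 53 + 56 = 109
  {F5, J9} + {Y3, H3}: 30 + 56 = 86
  … (7 splits in total)
Best: vehicle 1 HQ → F5 → HQ = 24; vehicle 2 HQ → Y3 → H3 → J9 → HQ = 56; combined 80.

80 blocks — the smallest possible combined total.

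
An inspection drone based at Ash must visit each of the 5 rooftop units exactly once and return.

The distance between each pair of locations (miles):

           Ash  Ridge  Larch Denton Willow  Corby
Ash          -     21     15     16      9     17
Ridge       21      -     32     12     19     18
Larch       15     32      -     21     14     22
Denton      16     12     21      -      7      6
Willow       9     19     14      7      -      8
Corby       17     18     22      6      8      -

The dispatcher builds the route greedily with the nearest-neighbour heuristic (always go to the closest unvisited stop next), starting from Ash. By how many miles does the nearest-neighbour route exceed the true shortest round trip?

11 miles longer than the optimal tour.

Ash: Willow=9, Larch=15, Denton=16, Corby=17, Ridge=21 ⇒ Willow
Willow: Denton=7, Corby=8, Larch=14, Ridge=19 ⇒ Denton
Denton: Corby=6, Ridge=12, Larch=21 ⇒ Corby
Corby: Ridge=18, Larch=22 ⇒ Ridge
Ridge: Larch=32 ⇒ Larch
NN route Ash → Willow → Denton → Corby → Ridge → Larch → Ash costs 87.
Optimal: Ash → Ridge → Denton → Corby → Willow → Larch → Ash costs 76 (by enumerating all 60 distinct tours).
Excess = 87 − 76 = 11.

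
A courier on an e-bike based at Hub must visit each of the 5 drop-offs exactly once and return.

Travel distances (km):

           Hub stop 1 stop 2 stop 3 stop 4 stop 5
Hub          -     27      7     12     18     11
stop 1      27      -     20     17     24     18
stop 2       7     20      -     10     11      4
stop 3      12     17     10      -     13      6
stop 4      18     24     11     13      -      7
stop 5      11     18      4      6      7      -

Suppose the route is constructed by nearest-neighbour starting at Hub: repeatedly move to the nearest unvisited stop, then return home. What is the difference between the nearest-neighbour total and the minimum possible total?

10 km longer than the optimal tour.

Hub: stop 2=7, stop 5=11, stop 3=12, stop 4=18, stop 1=27 ⇒ stop 2
stop 2: stop 5=4, stop 3=10, stop 4=11, stop 1=20 ⇒ stop 5
stop 5: stop 3=6, stop 4=7, stop 1=18 ⇒ stop 3
stop 3: stop 4=13, stop 1=17 ⇒ stop 4
stop 4: stop 1=24 ⇒ stop 1
NN route Hub → stop 2 → stop 5 → stop 3 → stop 4 → stop 1 → Hub costs 81.
Optimal: Hub → stop 2 → stop 5 → stop 4 → stop 1 → stop 3 → Hub costs 71 (by enumerating all 60 distinct tours).
Excess = 81 − 71 = 10.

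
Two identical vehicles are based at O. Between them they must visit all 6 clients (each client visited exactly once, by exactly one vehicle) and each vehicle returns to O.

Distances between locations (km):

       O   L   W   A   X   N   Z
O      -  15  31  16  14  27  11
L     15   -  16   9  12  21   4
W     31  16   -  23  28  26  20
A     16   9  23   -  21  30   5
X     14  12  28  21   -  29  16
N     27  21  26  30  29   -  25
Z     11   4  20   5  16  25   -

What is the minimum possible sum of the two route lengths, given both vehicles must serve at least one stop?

Try each way of splitting the stops between the two vehicles (each non-empty) and, for each split, find the best tour for each vehicle:
  {L} + {W, A, X, N, Z}: 30 + 108 = 138
  {W} + {L, A, X, N, Z}: 62 + 89 = 151
  {L, W} + {A, X, N, Z}: 62 + 89 = 151
  {A} + {L, W, X, N, Z}: 32 + 100 = 132
  {L, A} + {W, X, N, Z}: 40 + 100 = 140
  {W, A} + {L, X, N, Z}: 70 + 79 = 149
  … (31 splits in total)
  {X} + {L, W, A, N, Z}: 28 + 94 = 122  ← best
Best: vehicle 1 O → X → O = 28; vehicle 2 O → A → Z → L → W → N → O = 94; combined 122.

Minimum combined distance: 122 km.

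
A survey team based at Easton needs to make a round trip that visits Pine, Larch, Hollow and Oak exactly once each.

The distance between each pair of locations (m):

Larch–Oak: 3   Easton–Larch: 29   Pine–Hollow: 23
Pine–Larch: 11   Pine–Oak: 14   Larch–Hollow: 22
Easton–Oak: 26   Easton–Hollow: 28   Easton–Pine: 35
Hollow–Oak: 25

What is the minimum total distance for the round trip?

Easton→Pine→Larch→Hollow→Oak→Easton: 35+11+22+25+26 = 119
Easton→Pine→Larch→Oak→Hollow→Easton: 35+11+3+25+28 = 102
Easton→Pine→Hollow→Larch→Oak→Easton: 35+23+22+3+26 = 109
Easton→Pine→Hollow→Oak→Larch→Easton: 35+23+25+3+29 = 115
Easton→Pine→Oak→Larch→Hollow→Easton: 35+14+3+22+28 = 102
Easton→Pine→Oak→Hollow→Larch→Easton: 35+14+25+22+29 = 125
Easton→Larch→Pine→Hollow→Oak→Easton: 29+11+23+25+26 = 114
Easton→Larch→Pine→Oak→Hollow→Easton: 29+11+14+25+28 = 107
Easton→Larch→Hollow→Pine→Oak→Easton: 29+22+23+14+26 = 114
Easton→Larch→Oak→Pine→Hollow→Easton: 29+3+14+23+28 = 97
Easton→Hollow→Pine→Larch→Oak→Easton: 28+23+11+3+26 = 91
Easton→Hollow→Larch→Pine→Oak→Easton: 28+22+11+14+26 = 101
The minimum is 91.
One optimal route: Easton → Hollow → Pine → Larch → Oak → Easton (or its reverse).

Minimum total distance: 91 m.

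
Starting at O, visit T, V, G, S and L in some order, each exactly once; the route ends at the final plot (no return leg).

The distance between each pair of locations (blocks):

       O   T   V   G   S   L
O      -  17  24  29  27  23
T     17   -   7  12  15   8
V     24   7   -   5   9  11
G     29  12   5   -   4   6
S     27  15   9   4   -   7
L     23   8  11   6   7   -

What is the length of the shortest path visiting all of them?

40 blocks — the minimum one-way total.

There are 5! = 120 possible orderings.
O - T - V - G - S - L: 17+7+5+4+7 = 40
O - T - V - G - L - S: 17+7+5+6+7 = 42
O - T - V - S - G - L: 17+7+9+4+6 = 43
O - T - V - S - L - G: 17+7+9+7+6 = 46
O - T - V - L - G - S: 17+7+11+6+4 = 45
O - T - V - L - S - G: 17+7+11+7+4 = 46
O - T - G - V - S - L: 17+12+5+9+7 = 50
O - T - G - V - L - S: 17+12+5+11+7 = 52
O - T - G - S - V - L: 17+12+4+9+11 = 53
O - T - G - S - L - V: 17+12+4+7+11 = 51
O - T - G - L - V - S: 17+12+6+11+9 = 55
O - T - G - L - S - V: 17+12+6+7+9 = 51
O - T - S - V - G - L: 17+15+9+5+6 = 52
O - T - S - V - L - G: 17+15+9+11+6 = 58
… (106 more)
The minimum is 40.
One shortest path: O → T → V → G → S → L.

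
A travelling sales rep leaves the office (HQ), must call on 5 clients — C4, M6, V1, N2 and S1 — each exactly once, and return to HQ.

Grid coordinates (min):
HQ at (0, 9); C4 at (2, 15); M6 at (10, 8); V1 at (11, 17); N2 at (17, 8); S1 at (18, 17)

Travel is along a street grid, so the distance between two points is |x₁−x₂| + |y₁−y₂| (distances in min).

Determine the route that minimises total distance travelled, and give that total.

There are 60 distinct closed tours to check (reversals are equivalent).
HQ → C4 → M6 → V1 → N2 → S1 → HQ: 8+15+10+15+10+26 = 84
HQ → C4 → M6 → V1 → S1 → N2 → HQ: 8+15+10+7+10+18 = 68
HQ → C4 → M6 → N2 → V1 → S1 → HQ: 8+15+7+15+7+26 = 78
HQ → C4 → M6 → N2 → S1 → V1 → HQ: 8+15+7+10+7+19 = 66
HQ → C4 → M6 → S1 → V1 → N2 → HQ: 8+15+17+7+15+18 = 80
HQ → C4 → M6 → S1 → N2 → V1 → HQ: 8+15+17+10+15+19 = 84
HQ → C4 → V1 → M6 → N2 → S1 → HQ: 8+11+10+7+10+26 = 72
HQ → C4 → V1 → M6 → S1 → N2 → HQ: 8+11+10+17+10+18 = 74
HQ → C4 → V1 → N2 → M6 → S1 → HQ: 8+11+15+7+17+26 = 84
HQ → C4 → V1 → N2 → S1 → M6 → HQ: 8+11+15+10+17+11 = 72
HQ → C4 → V1 → S1 → M6 → N2 → HQ: 8+11+7+17+7+18 = 68
HQ → C4 → V1 → S1 → N2 → M6 → HQ: 8+11+7+10+7+11 = 54
HQ → C4 → N2 → M6 → V1 → S1 → HQ: 8+22+7+10+7+26 = 80
HQ → C4 → N2 → M6 → S1 → V1 → HQ: 8+22+7+17+7+19 = 80
… (46 more)
The minimum is 54.
One optimal route: HQ → C4 → V1 → S1 → N2 → M6 → HQ (or its reverse).

54 min — the shortest possible round trip.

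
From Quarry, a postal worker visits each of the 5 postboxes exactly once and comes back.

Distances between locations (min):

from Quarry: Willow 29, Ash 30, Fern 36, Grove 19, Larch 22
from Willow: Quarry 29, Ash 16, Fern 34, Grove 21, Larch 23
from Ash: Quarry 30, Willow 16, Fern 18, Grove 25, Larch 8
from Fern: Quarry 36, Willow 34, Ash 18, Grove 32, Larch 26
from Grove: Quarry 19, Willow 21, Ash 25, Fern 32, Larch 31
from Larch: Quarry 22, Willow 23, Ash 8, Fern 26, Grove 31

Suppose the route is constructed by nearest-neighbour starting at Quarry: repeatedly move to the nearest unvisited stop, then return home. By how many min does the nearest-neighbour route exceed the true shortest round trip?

4 min longer than the optimal tour.

From Quarry: Grove=19, Larch=22, Willow=29, Ash=30, Fern=36 → choose Grove (19).
From Grove: Willow=21, Ash=25, Larch=31, Fern=32 → choose Willow (21).
From Willow: Ash=16, Larch=23, Fern=34 → choose Ash (16).
From Ash: Larch=8, Fern=18 → choose Larch (8).
From Larch: Fern=26 → choose Fern (26).
NN route Quarry → Grove → Willow → Ash → Larch → Fern → Quarry costs 126.
Optimal: Quarry → Grove → Willow → Ash → Fern → Larch → Quarry costs 122 (by enumerating all 60 distinct tours).
Excess = 126 − 122 = 4.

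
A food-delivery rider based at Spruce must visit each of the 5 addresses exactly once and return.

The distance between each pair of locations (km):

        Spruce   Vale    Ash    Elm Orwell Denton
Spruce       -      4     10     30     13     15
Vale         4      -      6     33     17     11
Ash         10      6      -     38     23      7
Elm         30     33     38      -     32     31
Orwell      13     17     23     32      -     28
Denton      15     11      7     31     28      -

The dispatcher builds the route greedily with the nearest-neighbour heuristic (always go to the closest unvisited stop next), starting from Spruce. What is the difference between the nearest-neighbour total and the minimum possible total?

From Spruce: Vale=4, Ash=10, Orwell=13, Denton=15, Elm=30 → choose Vale (4).
From Vale: Ash=6, Denton=11, Orwell=17, Elm=33 → choose Ash (6).
From Ash: Denton=7, Orwell=23, Elm=38 → choose Denton (7).
From Denton: Orwell=28, Elm=31 → choose Orwell (28).
From Orwell: Elm=32 → choose Elm (32).
NN route Spruce → Vale → Ash → Denton → Orwell → Elm → Spruce costs 107.
Optimal: Spruce → Vale → Ash → Denton → Elm → Orwell → Spruce costs 93 (by enumerating all 60 distinct tours).
Excess = 107 − 93 = 14.

The nearest-neighbour route is 14 km longer than optimal.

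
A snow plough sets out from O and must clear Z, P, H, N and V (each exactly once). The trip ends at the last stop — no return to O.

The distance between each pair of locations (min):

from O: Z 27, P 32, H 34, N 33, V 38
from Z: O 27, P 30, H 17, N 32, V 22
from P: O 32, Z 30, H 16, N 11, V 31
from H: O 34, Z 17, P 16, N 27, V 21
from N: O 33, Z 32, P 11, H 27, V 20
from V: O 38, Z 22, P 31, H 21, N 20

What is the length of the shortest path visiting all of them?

There are 5! = 120 possible orderings.
O→Z→P→H→N→V: 27+30+16+27+20 = 120
O→Z→P→H→V→N: 27+30+16+21+20 = 114
O→Z→P→N→H→V: 27+30+11+27+21 = 116
O→Z→P→N→V→H: 27+30+11+20+21 = 109
O→Z→P→V→H→N: 27+30+31+21+27 = 136
O→Z→P→V→N→H: 27+30+31+20+27 = 135
O→Z→H→P→N→V: 27+17+16+11+20 = 91
O→Z→H→P→V→N: 27+17+16+31+20 = 111
O→Z→H→N→P→V: 27+17+27+11+31 = 113
O→Z→H→N→V→P: 27+17+27+20+31 = 122
O→Z→H→V→P→N: 27+17+21+31+11 = 107
O→Z→H→V→N→P: 27+17+21+20+11 = 96
O→Z→N→P→H→V: 27+32+11+16+21 = 107
O→Z→N→P→V→H: 27+32+11+31+21 = 122
… (106 more)
The minimum is 91.
One shortest path: O → Z → H → P → N → V.

91 min — the minimum one-way total.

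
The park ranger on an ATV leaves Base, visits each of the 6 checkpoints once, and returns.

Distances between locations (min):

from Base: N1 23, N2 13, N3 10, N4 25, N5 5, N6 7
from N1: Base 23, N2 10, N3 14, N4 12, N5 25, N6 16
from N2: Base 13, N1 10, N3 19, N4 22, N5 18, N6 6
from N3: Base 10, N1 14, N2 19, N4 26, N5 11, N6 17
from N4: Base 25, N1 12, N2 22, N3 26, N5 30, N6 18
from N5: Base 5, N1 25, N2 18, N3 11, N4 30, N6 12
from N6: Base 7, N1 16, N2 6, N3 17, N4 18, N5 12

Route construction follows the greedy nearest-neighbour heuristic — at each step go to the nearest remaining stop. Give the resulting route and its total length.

Total distance 89 min via the nearest-neighbour route Base → N5 → N3 → N1 → N2 → N6 → N4 → Base.

At Base the remaining stops are N5 5, N6 7, N3 10, N2 13, N1 23, N4 25; go to N5.
At N5 the remaining stops are N3 11, N6 12, N2 18, N1 25, N4 30; go to N3.
At N3 the remaining stops are N1 14, N6 17, N2 19, N4 26; go to N1.
At N1 the remaining stops are N2 10, N4 12, N6 16; go to N2.
At N2 the remaining stops are N6 6, N4 22; go to N6.
At N6 the remaining stops are N4 18; go to N4.
Return N4→Base: 25.
Total = 5 + 11 + 14 + 10 + 6 + 18 + 25 = 89.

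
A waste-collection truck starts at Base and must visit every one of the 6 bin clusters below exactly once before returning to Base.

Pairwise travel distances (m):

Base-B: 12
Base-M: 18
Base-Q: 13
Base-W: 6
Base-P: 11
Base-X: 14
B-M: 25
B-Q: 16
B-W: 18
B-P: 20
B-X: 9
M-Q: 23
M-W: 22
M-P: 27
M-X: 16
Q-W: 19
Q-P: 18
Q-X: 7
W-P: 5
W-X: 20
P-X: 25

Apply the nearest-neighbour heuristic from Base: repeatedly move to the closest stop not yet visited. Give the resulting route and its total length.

Nearest-neighbour total = 88 m; route Base → W → P → Q → X → B → M → Base.

From Base: distances to unvisited — W=6, P=11, B=12, Q=13, X=14, M=18. Nearest is W (6).
From W: distances to unvisited — P=5, B=18, Q=19, X=20, M=22. Nearest is P (5).
From P: distances to unvisited — Q=18, B=20, X=25, M=27. Nearest is Q (18).
From Q: distances to unvisited — X=7, B=16, M=23. Nearest is X (7).
From X: distances to unvisited — B=9, M=16. Nearest is B (9).
From B: distances to unvisited — M=25. Nearest is M (25).
Return M→Base: 18.
Total = 6 + 5 + 18 + 7 + 9 + 25 + 18 = 88.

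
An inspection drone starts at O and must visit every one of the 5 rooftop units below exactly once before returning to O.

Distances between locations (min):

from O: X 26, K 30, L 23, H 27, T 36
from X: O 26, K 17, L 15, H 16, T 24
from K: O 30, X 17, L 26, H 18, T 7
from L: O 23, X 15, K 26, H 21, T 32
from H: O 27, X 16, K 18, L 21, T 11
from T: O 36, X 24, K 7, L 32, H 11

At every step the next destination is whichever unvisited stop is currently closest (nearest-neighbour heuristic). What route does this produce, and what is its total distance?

At O the remaining stops are L 23, X 26, H 27, K 30, T 36; go to L.
At L the remaining stops are X 15, H 21, K 26, T 32; go to X.
At X the remaining stops are H 16, K 17, T 24; go to H.
At H the remaining stops are T 11, K 18; go to T.
At T the remaining stops are K 7; go to K.
Return K→O: 30.
Total = 23 + 15 + 16 + 11 + 7 + 30 = 102.

Nearest-neighbour total = 102 min; route O → L → X → H → T → K → O.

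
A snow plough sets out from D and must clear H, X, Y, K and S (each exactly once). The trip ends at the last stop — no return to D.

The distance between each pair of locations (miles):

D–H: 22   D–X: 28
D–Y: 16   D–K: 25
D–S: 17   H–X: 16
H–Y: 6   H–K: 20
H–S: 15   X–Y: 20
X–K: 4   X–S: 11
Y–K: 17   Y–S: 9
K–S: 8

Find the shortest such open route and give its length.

Shortest open route: 49 miles.

There are 5! = 120 possible orderings.
D - H - X - Y - K - S: 22+16+20+17+8 = 83
D - H - X - Y - S - K: 22+16+20+9+8 = 75
D - H - X - K - Y - S: 22+16+4+17+9 = 68
D - H - X - K - S - Y: 22+16+4+8+9 = 59
D - H - X - S - Y - K: 22+16+11+9+17 = 75
D - H - X - S - K - Y: 22+16+11+8+17 = 74
D - H - Y - X - K - S: 22+6+20+4+8 = 60
D - H - Y - X - S - K: 22+6+20+11+8 = 67
D - H - Y - K - X - S: 22+6+17+4+11 = 60
D - H - Y - K - S - X: 22+6+17+8+11 = 64
D - H - Y - S - X - K: 22+6+9+11+4 = 52
D - H - Y - S - K - X: 22+6+9+8+4 = 49
D - H - K - X - Y - S: 22+20+4+20+9 = 75
D - H - K - X - S - Y: 22+20+4+11+9 = 66
… (106 more)
The minimum is 49.
One shortest path: D → H → Y → S → K → X.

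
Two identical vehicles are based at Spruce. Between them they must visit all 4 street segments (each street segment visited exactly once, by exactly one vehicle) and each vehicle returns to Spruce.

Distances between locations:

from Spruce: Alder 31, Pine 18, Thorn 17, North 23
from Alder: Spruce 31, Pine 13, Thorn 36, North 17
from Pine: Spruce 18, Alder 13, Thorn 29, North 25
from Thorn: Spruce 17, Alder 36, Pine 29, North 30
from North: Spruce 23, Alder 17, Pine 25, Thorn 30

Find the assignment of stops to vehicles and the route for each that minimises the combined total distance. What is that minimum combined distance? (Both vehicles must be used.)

105 — the smallest possible combined total.

Try each way of splitting the stops between the two vehicles (each non-empty) and, for each split, find the best tour for each vehicle:
  {Alder} + {Pine, Thorn, North}: 62 + 90 = 152
  {Pine} + {Alder, Thorn, North}: 36 + 93 = 129
  {Alder, Pine} + {Thorn, North}: 62 + 70 = 132
  {Thorn} + {Alder, Pine, North}: 34 + 71 = 105
  {Alder, Thorn} + {Pine, North}: 84 + 66 = 150
  {Pine, Thorn} + {Alder, North}: 64 + 71 = 135
  … (7 splits in total)
Best: vehicle 1 Spruce → Thorn → Spruce = 34; vehicle 2 Spruce → Pine → Alder → North → Spruce = 71; combined 105.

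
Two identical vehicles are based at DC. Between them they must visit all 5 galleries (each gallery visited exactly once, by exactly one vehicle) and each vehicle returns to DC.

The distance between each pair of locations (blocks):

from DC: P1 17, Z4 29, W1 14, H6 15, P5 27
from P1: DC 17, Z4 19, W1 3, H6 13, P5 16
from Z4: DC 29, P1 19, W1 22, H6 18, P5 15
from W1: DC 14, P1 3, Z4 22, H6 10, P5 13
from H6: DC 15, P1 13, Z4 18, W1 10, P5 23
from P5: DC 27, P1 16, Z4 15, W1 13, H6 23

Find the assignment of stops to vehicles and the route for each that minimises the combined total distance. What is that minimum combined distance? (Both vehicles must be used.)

There are 2^4 − 1 = 15 ways to divide the 5 stops into two non-empty groups. For each, the best each vehicle can do is its own shortest tour through its group:
  {P1} + {Z4, W1, H6, P5}: 34 + 75 = 109
  {Z4} + {P1, W1, H6, P5}: 58 + 71 = 129
  {P1, Z4} + {W1, H6, P5}: 65 + 65 = 130
  {W1} + {P1, Z4, H6, P5}: 28 + 81 = 109
  {P1, W1} + {Z4, H6, P5}: 34 + 75 = 109
  {Z4, W1} + {P1, H6, P5}: 65 + 71 = 136
  … (15 splits in total)
  {H6} + {P1, Z4, W1, P5}: 30 + 77 = 107  ← best
Best: vehicle 1 DC → H6 → DC = 30; vehicle 2 DC → P1 → W1 → P5 → Z4 → DC = 77; combined 107.

Minimum combined distance: 107 blocks.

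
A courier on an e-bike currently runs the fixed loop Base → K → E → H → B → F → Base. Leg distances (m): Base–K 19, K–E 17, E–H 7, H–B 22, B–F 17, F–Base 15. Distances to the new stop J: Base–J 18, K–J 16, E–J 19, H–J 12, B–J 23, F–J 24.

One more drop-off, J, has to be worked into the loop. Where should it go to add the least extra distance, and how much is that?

Insertion cost between consecutive stops i–j is d(i,J) + d(J,j) − d(i,j):
  between Base and K: 18 + 16 − 19 = 15
  between K and E: 16 + 19 − 17 = 18
  between E and H: 19 + 12 − 7 = 24
  between H and B: 12 + 23 − 22 = 13
  between B and F: 23 + 24 − 17 = 30
  between F and Base: 24 + 18 − 15 = 27
Cheapest insertion is between H and B, adding 13.
New total = 97 + 13 = 110.

+13 m — insert J between H and B.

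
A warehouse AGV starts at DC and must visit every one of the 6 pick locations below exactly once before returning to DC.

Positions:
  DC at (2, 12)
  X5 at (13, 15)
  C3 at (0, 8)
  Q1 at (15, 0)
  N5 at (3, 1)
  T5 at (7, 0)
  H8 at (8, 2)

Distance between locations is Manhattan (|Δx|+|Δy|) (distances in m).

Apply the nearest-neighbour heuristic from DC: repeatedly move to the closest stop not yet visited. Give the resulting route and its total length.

Total distance 64 m via the nearest-neighbour route DC → C3 → N5 → T5 → H8 → Q1 → X5 → DC.

At DC the remaining stops are C3 6, N5 12, X5 14, H8 16, T5 17, Q1 25; go to C3.
At C3 the remaining stops are N5 10, H8 14, T5 15, X5 20, Q1 23; go to N5.
At N5 the remaining stops are T5 5, H8 6, Q1 13, X5 24; go to T5.
At T5 the remaining stops are H8 3, Q1 8, X5 21; go to H8.
At H8 the remaining stops are Q1 9, X5 18; go to Q1.
At Q1 the remaining stops are X5 17; go to X5.
Return X5→DC: 14.
Total = 6 + 10 + 5 + 3 + 9 + 17 + 14 = 64.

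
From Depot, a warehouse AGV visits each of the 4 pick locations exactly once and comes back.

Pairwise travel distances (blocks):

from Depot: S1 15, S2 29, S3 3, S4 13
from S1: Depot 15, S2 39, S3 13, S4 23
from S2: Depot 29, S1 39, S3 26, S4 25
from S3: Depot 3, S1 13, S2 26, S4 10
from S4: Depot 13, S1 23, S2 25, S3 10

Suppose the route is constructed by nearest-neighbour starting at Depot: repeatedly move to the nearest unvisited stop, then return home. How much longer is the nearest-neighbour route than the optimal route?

12 blocks longer than the optimal tour.

Depot: S3=3, S4=13, S1=15, S2=29 ⇒ S3
S3: S4=10, S1=13, S2=26 ⇒ S4
S4: S1=23, S2=25 ⇒ S1
S1: S2=39 ⇒ S2
NN route Depot → S3 → S4 → S1 → S2 → Depot costs 104.
Optimal: Depot → S1 → S2 → S4 → S3 → Depot costs 92 (by enumerating all 12 distinct tours).
Excess = 104 − 92 = 12.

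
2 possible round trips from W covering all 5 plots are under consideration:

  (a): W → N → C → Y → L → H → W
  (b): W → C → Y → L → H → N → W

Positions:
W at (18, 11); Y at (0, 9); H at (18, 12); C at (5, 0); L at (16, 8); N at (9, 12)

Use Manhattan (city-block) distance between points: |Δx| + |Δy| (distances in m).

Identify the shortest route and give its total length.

64 m — (a) is the shortest.

(a): 10 + 16 + 14 + 17 + 6 + 1 = 64
(b): 24 + 14 + 17 + 6 + 9 + 10 = 80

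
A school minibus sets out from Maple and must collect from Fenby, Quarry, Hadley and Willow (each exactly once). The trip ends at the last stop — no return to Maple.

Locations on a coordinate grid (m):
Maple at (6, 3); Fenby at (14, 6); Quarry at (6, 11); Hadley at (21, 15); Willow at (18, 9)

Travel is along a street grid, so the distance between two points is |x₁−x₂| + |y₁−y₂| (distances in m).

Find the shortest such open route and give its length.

There are 4! = 24 possible orderings.
Maple→Fenby→Quarry→Hadley→Willow: 11+13+19+9 = 52
Maple→Fenby→Quarry→Willow→Hadley: 11+13+14+9 = 47
Maple→Fenby→Hadley→Quarry→Willow: 11+16+19+14 = 60
Maple→Fenby→Hadley→Willow→Quarry: 11+16+9+14 = 50
Maple→Fenby→Willow→Quarry→Hadley: 11+7+14+19 = 51
Maple→Fenby→Willow→Hadley→Quarry: 11+7+9+19 = 46
Maple→Quarry→Fenby→Hadley→Willow: 8+13+16+9 = 46
Maple→Quarry→Fenby→Willow→Hadley: 8+13+7+9 = 37
Maple→Quarry→Hadley→Fenby→Willow: 8+19+16+7 = 50
Maple→Quarry→Hadley→Willow→Fenby: 8+19+9+7 = 43
Maple→Quarry→Willow→Fenby→Hadley: 8+14+7+16 = 45
Maple→Quarry→Willow→Hadley→Fenby: 8+14+9+16 = 47
Maple→Hadley→Fenby→Quarry→Willow: 27+16+13+14 = 70
Maple→Hadley→Fenby→Willow→Quarry: 27+16+7+14 = 64
… (10 more)
The minimum is 37.
One shortest path: Maple → Quarry → Fenby → Willow → Hadley.

37 m — the minimum one-way total.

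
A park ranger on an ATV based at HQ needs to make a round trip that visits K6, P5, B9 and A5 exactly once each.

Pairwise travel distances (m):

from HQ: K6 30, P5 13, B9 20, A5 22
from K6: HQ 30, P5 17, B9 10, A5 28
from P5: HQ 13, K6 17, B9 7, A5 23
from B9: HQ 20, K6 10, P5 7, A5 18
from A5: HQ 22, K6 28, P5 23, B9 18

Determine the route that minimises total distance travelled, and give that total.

HQ → K6 → P5 → B9 → A5 → HQ: 30+17+7+18+22 = 94
HQ → K6 → P5 → A5 → B9 → HQ: 30+17+23+18+20 = 108
HQ → K6 → B9 → P5 → A5 → HQ: 30+10+7+23+22 = 92
HQ → K6 → B9 → A5 → P5 → HQ: 30+10+18+23+13 = 94
HQ → K6 → A5 → P5 → B9 → HQ: 30+28+23+7+20 = 108
HQ → K6 → A5 → B9 → P5 → HQ: 30+28+18+7+13 = 96
HQ → P5 → K6 → B9 → A5 → HQ: 13+17+10+18+22 = 80
HQ → P5 → K6 → A5 → B9 → HQ: 13+17+28+18+20 = 96
HQ → P5 → B9 → K6 → A5 → HQ: 13+7+10+28+22 = 80
HQ → P5 → A5 → K6 → B9 → HQ: 13+23+28+10+20 = 94
HQ → B9 → K6 → P5 → A5 → HQ: 20+10+17+23+22 = 92
HQ → B9 → P5 → K6 → A5 → HQ: 20+7+17+28+22 = 94
The minimum is 80.
One optimal route: HQ → P5 → K6 → B9 → A5 → HQ (or its reverse).

Shortest round trip = 80 m.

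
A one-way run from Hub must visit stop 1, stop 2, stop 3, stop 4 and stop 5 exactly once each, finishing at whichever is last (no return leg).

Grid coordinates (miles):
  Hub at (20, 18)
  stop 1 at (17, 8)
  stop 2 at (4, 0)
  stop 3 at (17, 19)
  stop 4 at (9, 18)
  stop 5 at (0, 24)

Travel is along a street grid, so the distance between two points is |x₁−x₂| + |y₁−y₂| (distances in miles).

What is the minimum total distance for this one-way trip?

There are 5! = 120 possible orderings.
Hub → stop 1 → stop 2 → stop 3 → stop 4 → stop 5: 13+21+32+9+15 = 90
Hub → stop 1 → stop 2 → stop 3 → stop 5 → stop 4: 13+21+32+22+15 = 103
Hub → stop 1 → stop 2 → stop 4 → stop 3 → stop 5: 13+21+23+9+22 = 88
Hub → stop 1 → stop 2 → stop 4 → stop 5 → stop 3: 13+21+23+15+22 = 94
Hub → stop 1 → stop 2 → stop 5 → stop 3 → stop 4: 13+21+28+22+9 = 93
Hub → stop 1 → stop 2 → stop 5 → stop 4 → stop 3: 13+21+28+15+9 = 86
Hub → stop 1 → stop 3 → stop 2 → stop 4 → stop 5: 13+11+32+23+15 = 94
Hub → stop 1 → stop 3 → stop 2 → stop 5 → stop 4: 13+11+32+28+15 = 99
Hub → stop 1 → stop 3 → stop 4 → stop 2 → stop 5: 13+11+9+23+28 = 84
Hub → stop 1 → stop 3 → stop 4 → stop 5 → stop 2: 13+11+9+15+28 = 76
Hub → stop 1 → stop 3 → stop 5 → stop 2 → stop 4: 13+11+22+28+23 = 97
Hub → stop 1 → stop 3 → stop 5 → stop 4 → stop 2: 13+11+22+15+23 = 84
Hub → stop 1 → stop 4 → stop 2 → stop 3 → stop 5: 13+18+23+32+22 = 108
Hub → stop 1 → stop 4 → stop 2 → stop 5 → stop 3: 13+18+23+28+22 = 104
… (106 more)
Hub → stop 3 → stop 1 → stop 2 → stop 4 → stop 5: 4+11+21+23+15 = 74  ← best
The minimum is 74.
One shortest path: Hub → stop 3 → stop 1 → stop 2 → stop 4 → stop 5.

74 miles — the minimum one-way total.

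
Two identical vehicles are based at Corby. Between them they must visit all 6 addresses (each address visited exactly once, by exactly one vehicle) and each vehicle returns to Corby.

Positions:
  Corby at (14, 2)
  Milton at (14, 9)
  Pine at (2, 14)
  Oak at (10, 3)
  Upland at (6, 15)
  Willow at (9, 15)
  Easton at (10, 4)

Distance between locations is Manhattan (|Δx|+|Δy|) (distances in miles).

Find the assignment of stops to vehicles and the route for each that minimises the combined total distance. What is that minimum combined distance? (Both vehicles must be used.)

Minimum combined distance: 60 miles.

There are 2^5 − 1 = 31 ways to divide the 6 stops into two non-empty groups. For each, the best each vehicle can do is its own shortest tour through its group:
  {Milton} + {Pine, Oak, Upland, Willow, Easton}: 14 + 50 = 64
  {Pine} + {Milton, Oak, Upland, Willow, Easton}: 48 + 42 = 90
  {Milton, Pine} + {Oak, Upland, Willow, Easton}: 48 + 42 = 90
  {Oak} + {Milton, Pine, Upland, Willow, Easton}: 10 + 50 = 60
  {Milton, Oak} + {Pine, Upland, Willow, Easton}: 22 + 50 = 72
  {Pine, Oak} + {Milton, Upland, Willow, Easton}: 48 + 42 = 90
  … (31 splits in total)
Best: vehicle 1 Corby → Oak → Corby = 10; vehicle 2 Corby → Milton → Pine → Upland → Willow → Easton → Corby = 50; combined 60.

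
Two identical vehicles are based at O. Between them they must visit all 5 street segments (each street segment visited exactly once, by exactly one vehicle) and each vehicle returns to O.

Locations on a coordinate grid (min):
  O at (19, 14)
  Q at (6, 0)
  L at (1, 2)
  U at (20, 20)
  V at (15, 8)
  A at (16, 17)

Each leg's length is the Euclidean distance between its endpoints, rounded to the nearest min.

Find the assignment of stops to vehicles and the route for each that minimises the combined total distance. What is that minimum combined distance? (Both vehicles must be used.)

Minimum combined distance: 61 min.

There are 2^4 − 1 = 15 ways to divide the 5 stops into two non-empty groups. For each, the best each vehicle can do is its own shortest tour through its group:
  {Q} + {L, U, V, A}: 38 + 54 = 92
  {L} + {Q, U, V, A}: 44 + 50 = 94
  {Q, L} + {U, V, A}: 46 + 27 = 73
  {U} + {Q, L, V, A}: 12 + 49 = 61
  {Q, U} + {L, V, A}: 49 + 47 = 96
  {L, U} + {Q, V, A}: 54 + 43 = 97
  … (15 splits in total)
Best: vehicle 1 O → U → O = 12; vehicle 2 O → V → Q → L → A → O = 49; combined 61.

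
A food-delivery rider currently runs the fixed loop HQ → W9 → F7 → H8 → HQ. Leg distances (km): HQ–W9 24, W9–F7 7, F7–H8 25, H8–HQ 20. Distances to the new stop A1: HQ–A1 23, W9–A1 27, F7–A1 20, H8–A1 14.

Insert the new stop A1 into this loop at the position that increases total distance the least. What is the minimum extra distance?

Insertion cost between consecutive stops i–j is d(i,A1) + d(A1,j) − d(i,j):
  between HQ and W9: 23 + 27 − 24 = 26
  between W9 and F7: 27 + 20 − 7 = 40
  between F7 and H8: 20 + 14 − 25 = 9
  between H8 and HQ: 14 + 23 − 20 = 17
Cheapest insertion is between F7 and H8, adding 9.
New total = 76 + 9 = 85.

Minimum extra distance: 9 km, inserting A1 between F7 and H8.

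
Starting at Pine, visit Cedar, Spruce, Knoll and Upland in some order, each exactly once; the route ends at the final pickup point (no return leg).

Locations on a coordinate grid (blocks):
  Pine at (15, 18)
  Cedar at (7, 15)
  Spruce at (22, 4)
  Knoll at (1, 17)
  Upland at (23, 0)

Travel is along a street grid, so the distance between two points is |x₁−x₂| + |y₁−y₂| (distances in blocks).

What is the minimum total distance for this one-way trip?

There are 4! = 24 possible orderings.
Pine - Cedar - Spruce - Knoll - Upland: 11+26+34+39 = 110
Pine - Cedar - Spruce - Upland - Knoll: 11+26+5+39 = 81
Pine - Cedar - Knoll - Spruce - Upland: 11+8+34+5 = 58
Pine - Cedar - Knoll - Upland - Spruce: 11+8+39+5 = 63
Pine - Cedar - Upland - Spruce - Knoll: 11+31+5+34 = 81
Pine - Cedar - Upland - Knoll - Spruce: 11+31+39+34 = 115
Pine - Spruce - Cedar - Knoll - Upland: 21+26+8+39 = 94
Pine - Spruce - Cedar - Upland - Knoll: 21+26+31+39 = 117
Pine - Spruce - Knoll - Cedar - Upland: 21+34+8+31 = 94
Pine - Spruce - Knoll - Upland - Cedar: 21+34+39+31 = 125
Pine - Spruce - Upland - Cedar - Knoll: 21+5+31+8 = 65
Pine - Spruce - Upland - Knoll - Cedar: 21+5+39+8 = 73
Pine - Knoll - Cedar - Spruce - Upland: 15+8+26+5 = 54
Pine - Knoll - Cedar - Upland - Spruce: 15+8+31+5 = 59
… (10 more)
The minimum is 54.
One shortest path: Pine → Knoll → Cedar → Spruce → Upland.

Shortest open route: 54 blocks.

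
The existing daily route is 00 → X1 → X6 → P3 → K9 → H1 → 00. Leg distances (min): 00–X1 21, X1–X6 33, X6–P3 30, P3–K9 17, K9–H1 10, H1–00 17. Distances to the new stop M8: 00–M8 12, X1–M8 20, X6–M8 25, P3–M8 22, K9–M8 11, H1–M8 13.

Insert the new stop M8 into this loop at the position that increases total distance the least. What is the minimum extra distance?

Adding 8 min by placing M8 on the H1–00 leg.

Insertion cost between consecutive stops i–j is d(i,M8) + d(M8,j) − d(i,j):
  between 00 and X1: 12 + 20 − 21 = 11
  between X1 and X6: 20 + 25 − 33 = 12
  between X6 and P3: 25 + 22 − 30 = 17
  between P3 and K9: 22 + 11 − 17 = 16
  between K9 and H1: 11 + 13 − 10 = 14
  between H1 and 00: 13 + 12 − 17 = 8
Cheapest insertion is between H1 and 00, adding 8.
New total = 128 + 8 = 136.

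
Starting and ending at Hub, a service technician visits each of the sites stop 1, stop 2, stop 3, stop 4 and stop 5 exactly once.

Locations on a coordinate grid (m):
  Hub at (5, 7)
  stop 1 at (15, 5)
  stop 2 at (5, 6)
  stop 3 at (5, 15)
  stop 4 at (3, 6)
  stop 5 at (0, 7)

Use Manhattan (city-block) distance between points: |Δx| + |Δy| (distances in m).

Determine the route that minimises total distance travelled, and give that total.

Hub - stop 1 - stop 2 - stop 3 - stop 4 - stop 5 - Hub: 12+11+9+11+4+5 = 52
Hub - stop 1 - stop 2 - stop 3 - stop 5 - stop 4 - Hub: 12+11+9+13+4+3 = 52
Hub - stop 1 - stop 2 - stop 4 - stop 3 - stop 5 - Hub: 12+11+2+11+13+5 = 54
Hub - stop 1 - stop 2 - stop 4 - stop 5 - stop 3 - Hub: 12+11+2+4+13+8 = 50
Hub - stop 1 - stop 2 - stop 5 - stop 3 - stop 4 - Hub: 12+11+6+13+11+3 = 56
Hub - stop 1 - stop 2 - stop 5 - stop 4 - stop 3 - Hub: 12+11+6+4+11+8 = 52
Hub - stop 1 - stop 3 - stop 2 - stop 4 - stop 5 - Hub: 12+20+9+2+4+5 = 52
Hub - stop 1 - stop 3 - stop 2 - stop 5 - stop 4 - Hub: 12+20+9+6+4+3 = 54
Hub - stop 1 - stop 3 - stop 4 - stop 2 - stop 5 - Hub: 12+20+11+2+6+5 = 56
Hub - stop 1 - stop 3 - stop 4 - stop 5 - stop 2 - Hub: 12+20+11+4+6+1 = 54
Hub - stop 1 - stop 3 - stop 5 - stop 2 - stop 4 - Hub: 12+20+13+6+2+3 = 56
Hub - stop 1 - stop 3 - stop 5 - stop 4 - stop 2 - Hub: 12+20+13+4+2+1 = 52
Hub - stop 1 - stop 4 - stop 2 - stop 3 - stop 5 - Hub: 12+13+2+9+13+5 = 54
Hub - stop 1 - stop 4 - stop 2 - stop 5 - stop 3 - Hub: 12+13+2+6+13+8 = 54
… (46 more)
The minimum is 50.
One optimal route: Hub → stop 1 → stop 2 → stop 4 → stop 5 → stop 3 → Hub (or its reverse).

Shortest round trip = 50 m.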